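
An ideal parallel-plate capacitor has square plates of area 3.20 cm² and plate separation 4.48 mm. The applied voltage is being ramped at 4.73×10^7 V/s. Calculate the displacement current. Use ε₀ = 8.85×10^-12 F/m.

C = ε₀A/d = (8.85×10^-12)(3.20×10^-4)/(4.48×10^-3) = 6.321×10^-13 F.
I_d = C dV/dt = (6.321×10^-13)(4.73×10^7) = 2.99×10^-5 A.

2.99×10^-5 A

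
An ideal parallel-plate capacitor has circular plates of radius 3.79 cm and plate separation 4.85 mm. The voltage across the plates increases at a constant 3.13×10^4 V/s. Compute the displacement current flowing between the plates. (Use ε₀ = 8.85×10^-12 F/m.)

2.58×10^-7 A

C = ε₀A/d = (8.85×10^-12)(4.513×10^-3)/(4.85×10^-3) = 8.235×10^-12 F.
I_d = C dV/dt = (8.235×10^-12)(3.13×10^4) = 2.58×10^-7 A.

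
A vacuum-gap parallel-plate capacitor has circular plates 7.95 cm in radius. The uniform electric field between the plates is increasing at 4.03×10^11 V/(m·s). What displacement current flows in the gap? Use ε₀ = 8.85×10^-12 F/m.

With a uniform field, Φ_E = EA, so I_d = ε₀ A dE/dt = 0.0708 A.

0.0708 A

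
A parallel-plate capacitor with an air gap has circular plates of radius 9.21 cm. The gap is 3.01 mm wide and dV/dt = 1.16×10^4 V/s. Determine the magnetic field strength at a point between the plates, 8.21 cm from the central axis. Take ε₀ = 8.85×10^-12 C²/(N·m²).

1.76×10^-12 T

With E = V/d, dE/dt = 3.854×10^6 V/(m·s) and πR² = 0.02665 m², giving I_d = ε₀ πR² dE/dt = 9.090×10^-7 A.
An Ampèrian loop of radius r encloses a fraction (r/R)² of I_d. Then B·2πr = μ₀ I_d (r/R)², giving B = μ₀ I_d r/(2πR²) = 1.76×10^-12 T.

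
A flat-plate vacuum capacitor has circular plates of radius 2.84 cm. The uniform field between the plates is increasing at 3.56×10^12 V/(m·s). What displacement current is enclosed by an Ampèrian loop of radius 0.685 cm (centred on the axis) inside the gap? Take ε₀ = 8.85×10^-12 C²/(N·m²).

Total displacement current: I_d = ε₀(πR²)(dE/dt) = (8.85×10^-12)(2.534×10^-3)(3.56×10^12) = 0.07984 A.
Through an area πr² the displacement current is I_d·(πr²/πR²) = I_d (r/R)² = 4.64×10^-3 A.

4.64×10^-3 A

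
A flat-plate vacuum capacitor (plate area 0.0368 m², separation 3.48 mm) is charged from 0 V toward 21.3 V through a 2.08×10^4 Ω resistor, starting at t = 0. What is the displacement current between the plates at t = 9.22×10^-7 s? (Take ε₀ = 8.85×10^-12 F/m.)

6.38×10^-4 A

C = ε₀A/d = (8.85×10^-12)(0.0368)/(3.48×10^-3) = 9.359×10^-11 F and τ = RC = 1.947×10^-6 s. I_d in the gap equals the RC charging current.
I_d(t) = (V₀/R) e^(−t/τ) = 1.024×10^-3 · e^(−0.4735) = 6.38×10^-4 A.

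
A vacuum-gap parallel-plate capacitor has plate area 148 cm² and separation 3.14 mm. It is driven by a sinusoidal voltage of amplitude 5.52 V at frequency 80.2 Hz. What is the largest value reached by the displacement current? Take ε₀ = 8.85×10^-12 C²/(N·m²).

C = ε₀A/d = (8.85×10^-12)(0.0148)/(3.14×10^-3) = 4.171×10^-11 F; ω = 2πf = 503.9 rad/s.
I_d = C dV/dt, so |I_d|_max = C V₀ ω = (4.171×10^-11)(5.52)(503.9) = 1.16×10^-7 A.

1.16×10^-7 A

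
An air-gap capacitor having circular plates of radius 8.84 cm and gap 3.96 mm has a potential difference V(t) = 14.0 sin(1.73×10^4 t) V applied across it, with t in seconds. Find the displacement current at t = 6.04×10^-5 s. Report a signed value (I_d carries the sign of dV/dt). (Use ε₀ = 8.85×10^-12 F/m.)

C = ε₀A/d = (8.85×10^-12)(0.02455)/(3.96×10^-3) = 5.487×10^-11 F. dV/dt = V₀ω·cos(ωt); at ωt = 1.04492 rad this factor is 0.5020.
I_d = C dV/dt = (5.487×10^-11)(14.0)(1.73×10^4)(0.5020) = 6.67×10^-6 A.

6.67×10^-6 A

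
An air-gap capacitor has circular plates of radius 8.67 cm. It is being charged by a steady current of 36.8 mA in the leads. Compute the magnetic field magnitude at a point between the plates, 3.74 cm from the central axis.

By continuity the displacement current in the gap matches the conduction current: I_d = 0.0368 A.
∮B·dl = μ₀ I_d,enc with I_d,enc = I_d r²/R² = 6.848×10^-3 A; so B = μ₀ I_d,enc/(2πr) = 3.66×10^-8 T.

3.66×10^-8 T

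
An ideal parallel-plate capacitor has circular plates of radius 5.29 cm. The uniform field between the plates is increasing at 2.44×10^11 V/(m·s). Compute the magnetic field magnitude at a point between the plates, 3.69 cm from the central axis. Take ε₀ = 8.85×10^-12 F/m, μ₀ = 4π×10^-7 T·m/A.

I_d = ε₀ dΦ_E/dt = ε₀ πR² (dE/dt) = (8.85×10^-12)(8.791×10^-3)(2.44×10^11) = 0.01898 A through the full plate area.
For r < R the Ampère–Maxwell law gives B(2πr) = μ₀ I_d (r²/R²), so B = μ₀ I_d r/(2πR²) = (4π×10^-7)(0.01898)(0.0369)/(2π·0.0529²) = 5.01×10^-8 T.

5.01×10^-8 T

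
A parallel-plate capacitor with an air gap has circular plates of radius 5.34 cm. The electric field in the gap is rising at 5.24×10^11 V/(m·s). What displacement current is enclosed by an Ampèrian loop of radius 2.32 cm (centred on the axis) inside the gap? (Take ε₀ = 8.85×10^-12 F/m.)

I_d = ε₀ dΦ_E/dt = ε₀ πR² (dE/dt) = (8.85×10^-12)(8.958×10^-3)(5.24×10^11) = 0.04154 A through the full plate area.
Since J_d is uniform, the enclosed fraction is (r/R)² = 0.1888, giving I_d,enc = 7.84×10^-3 A.

7.84×10^-3 A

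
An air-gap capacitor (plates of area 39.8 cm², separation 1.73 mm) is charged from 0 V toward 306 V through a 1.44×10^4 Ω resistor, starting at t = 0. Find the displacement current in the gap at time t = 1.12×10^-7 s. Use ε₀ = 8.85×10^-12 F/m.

0.0145 A

With C = ε₀A/d = (8.85×10^-12)(3.98×10^-3)/(1.73×10^-3) = 2.036×10^-11 F, the time constant is τ = RC = 2.932×10^-7 s, so t/τ = 0.3820 and e^(−t/τ) = 0.6825.
I_d = I_cond = (V₀/R) e^(−t/τ) = (0.02125)(0.6825) = 0.0145 A.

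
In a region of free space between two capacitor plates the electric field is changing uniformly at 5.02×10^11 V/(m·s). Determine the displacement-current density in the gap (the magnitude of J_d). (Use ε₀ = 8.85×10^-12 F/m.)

J_d = ε₀ dE/dt = (8.85×10^-12)(5.02×10^11) = 4.44 A/m².

4.44 A/m²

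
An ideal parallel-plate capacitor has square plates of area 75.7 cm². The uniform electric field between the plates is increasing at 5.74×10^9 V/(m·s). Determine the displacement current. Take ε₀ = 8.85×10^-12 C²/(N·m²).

3.85×10^-4 A

The displacement current is ε₀ times dΦ_E/dt = ε₀ A dE/dt = (8.85×10^-12)(7.57×10^-3)(5.74×10^9) = 3.85×10^-4 A.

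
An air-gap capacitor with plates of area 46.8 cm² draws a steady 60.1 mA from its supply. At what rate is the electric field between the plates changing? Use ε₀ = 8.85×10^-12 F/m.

The displacement current between the plates equals the conduction current, I_d = 60.1 mA.
Since I_d = ε₀ A dE/dt, dE/dt = I_d/(ε₀A) = (0.0601)/((8.85×10^-12)(4.68×10^-3)) = 1.45×10^12 V/(m·s).

1.45×10^12 V/(m·s)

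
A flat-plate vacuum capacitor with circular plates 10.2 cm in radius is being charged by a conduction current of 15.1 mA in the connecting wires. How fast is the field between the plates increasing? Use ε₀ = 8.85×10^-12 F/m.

By continuity, I_d in the gap equals the 15.1 mA flowing in the wire.
Since I_d = ε₀ A dE/dt, dE/dt = I_d/(ε₀A) = (0.0151)/((8.85×10^-12)(0.03269)) = 5.22×10^10 V/(m·s).

5.22×10^10 V/(m·s)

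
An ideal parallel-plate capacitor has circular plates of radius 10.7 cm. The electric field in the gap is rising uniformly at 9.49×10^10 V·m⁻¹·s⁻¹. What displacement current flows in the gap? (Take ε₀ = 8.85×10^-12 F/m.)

The displacement current is ε₀ times dΦ_E/dt = ε₀ A dE/dt = (8.85×10^-12)(0.03597)(9.49×10^10) = 0.0302 A.

0.0302 A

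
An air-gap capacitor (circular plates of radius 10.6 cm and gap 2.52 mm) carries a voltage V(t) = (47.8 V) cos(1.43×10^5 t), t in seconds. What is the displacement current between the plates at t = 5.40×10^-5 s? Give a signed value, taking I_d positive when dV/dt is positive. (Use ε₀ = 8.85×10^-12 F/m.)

dV/dt = (47.8)(1.43×10^5)·−sin(7.722) = -6.776×10^6 V/s.
I_d = C dV/dt with C = ε₀A/d = (8.85×10^-12)(0.03530)/(2.52×10^-3) = 1.240×10^-10 F, so I_d = (1.240×10^-10)(-6.776×10^6) = -8.40×10^-4 A.

-8.40×10^-4 A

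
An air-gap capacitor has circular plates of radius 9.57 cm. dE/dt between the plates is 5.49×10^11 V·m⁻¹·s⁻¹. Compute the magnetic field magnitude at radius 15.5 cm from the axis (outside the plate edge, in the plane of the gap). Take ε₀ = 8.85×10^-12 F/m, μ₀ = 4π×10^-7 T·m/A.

1.80×10^-7 T

Through the whole plate area (πR² = 0.02877 m²), I_d = ε₀ πR² dE/dt = 0.1398 A.
Outside the plates the loop encloses all of I_d, so B·2πr = μ₀ I_d and B = 1.80×10^-7 T.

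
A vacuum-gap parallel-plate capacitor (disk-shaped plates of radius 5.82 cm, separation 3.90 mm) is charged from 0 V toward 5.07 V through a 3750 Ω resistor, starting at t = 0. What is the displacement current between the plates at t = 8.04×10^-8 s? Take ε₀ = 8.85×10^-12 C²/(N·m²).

5.56×10^-4 A

C = ε₀A/d = (8.85×10^-12)(0.01064)/(3.90×10^-3) = 2.414×10^-11 F and τ = RC = 9.052×10^-8 s. I_d in the gap equals the RC charging current.
I_d(t) = (V₀/R) e^(−t/τ) = 1.352×10^-3 · e^(−0.8882) = 5.56×10^-4 A.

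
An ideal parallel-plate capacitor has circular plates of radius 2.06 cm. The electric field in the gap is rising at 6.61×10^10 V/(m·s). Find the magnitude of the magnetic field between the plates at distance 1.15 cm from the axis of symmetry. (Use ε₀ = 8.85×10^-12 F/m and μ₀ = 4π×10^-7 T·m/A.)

Total displacement current: I_d = ε₀(πR²)(dE/dt) = (8.85×10^-12)(1.333×10^-3)(6.61×10^10) = 7.798×10^-4 A.
∮B·dl = μ₀ I_d,enc with I_d,enc = I_d r²/R² = 2.430×10^-4 A; so B = μ₀ I_d,enc/(2πr) = 4.23×10^-9 T.

4.23×10^-9 T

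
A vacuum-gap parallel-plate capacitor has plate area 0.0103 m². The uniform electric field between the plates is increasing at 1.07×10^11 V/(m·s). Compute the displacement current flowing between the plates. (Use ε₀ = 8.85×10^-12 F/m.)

With a uniform field, Φ_E = EA, so I_d = ε₀ A dE/dt = 9.75×10^-3 A.

9.75×10^-3 A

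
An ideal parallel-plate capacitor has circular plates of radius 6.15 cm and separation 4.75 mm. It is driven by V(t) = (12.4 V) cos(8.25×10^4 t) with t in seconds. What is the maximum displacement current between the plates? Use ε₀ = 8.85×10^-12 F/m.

C = ε₀A/d = (8.85×10^-12)(0.01188)/(4.75×10^-3) = 2.213×10^-11 F; ω = 8.25×10^4 rad/s.
I_d = C dV/dt, so |I_d|_max = C V₀ ω = (2.213×10^-11)(12.4)(8.25×10^4) = 2.26×10^-5 A.

2.26×10^-5 A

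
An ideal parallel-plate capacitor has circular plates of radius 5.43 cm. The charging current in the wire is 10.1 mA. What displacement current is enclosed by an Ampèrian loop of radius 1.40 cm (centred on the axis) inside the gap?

6.71×10^-4 A

No conduction current crosses the gap, so I_d there equals the 0.0101 A in the leads.
Since J_d is uniform, the enclosed fraction is (r/R)² = 0.06647, giving I_d,enc = 6.71×10^-4 A.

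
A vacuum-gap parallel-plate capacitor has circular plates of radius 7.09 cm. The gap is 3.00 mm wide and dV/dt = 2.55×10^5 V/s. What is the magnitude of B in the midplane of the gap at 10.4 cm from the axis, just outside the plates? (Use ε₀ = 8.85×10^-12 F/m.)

dE/dt = (dV/dt)/d = 8.500×10^7 V/(m·s); I_d = ε₀(πR²)(dE/dt) = (8.85×10^-12)(0.01579)(8.500×10^7) = 1.188×10^-5 A.
For r ≥ R the full I_d is enclosed: B = μ₀ I_d/(2πr) = (4π×10^-7)(1.188×10^-5)/(2π·0.104) = 2.28×10^-11 T.

2.28×10^-11 T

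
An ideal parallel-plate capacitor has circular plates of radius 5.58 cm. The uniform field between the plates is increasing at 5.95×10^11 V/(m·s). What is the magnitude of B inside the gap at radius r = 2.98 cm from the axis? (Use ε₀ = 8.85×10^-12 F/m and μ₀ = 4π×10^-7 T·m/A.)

I_d = ε₀ dΦ_E/dt = ε₀ πR² (dE/dt) = (8.85×10^-12)(9.782×10^-3)(5.95×10^11) = 0.05151 A through the full plate area.
An Ampèrian loop of radius r encloses a fraction (r/R)² of I_d. Then B·2πr = μ₀ I_d (r/R)², giving B = μ₀ I_d r/(2πR²) = 9.86×10^-8 T.

9.86×10^-8 T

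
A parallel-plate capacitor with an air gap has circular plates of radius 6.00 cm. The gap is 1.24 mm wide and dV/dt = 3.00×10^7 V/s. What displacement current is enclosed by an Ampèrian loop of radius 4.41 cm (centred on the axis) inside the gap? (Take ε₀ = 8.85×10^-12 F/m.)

1.31×10^-3 A

dE/dt = (dV/dt)/d = 2.419×10^10 V/(m·s); I_d = ε₀(πR²)(dE/dt) = (8.85×10^-12)(0.01131)(2.419×10^10) = 2.421×10^-3 A.
The field is uniform, so I_d,enc = I_d (r/R)² = (2.421×10^-3)(4.41/6.00)² = 1.31×10^-3 A.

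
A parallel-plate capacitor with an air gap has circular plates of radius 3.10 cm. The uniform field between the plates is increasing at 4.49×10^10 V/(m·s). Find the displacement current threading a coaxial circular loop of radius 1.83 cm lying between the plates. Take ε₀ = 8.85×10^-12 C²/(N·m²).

4.18×10^-4 A

Through the whole plate area (πR² = 3.019×10^-3 m²), I_d = ε₀ πR² dE/dt = 1.200×10^-3 A.
The field is uniform, so I_d,enc = I_d (r/R)² = (1.200×10^-3)(1.83/3.10)² = 4.18×10^-4 A.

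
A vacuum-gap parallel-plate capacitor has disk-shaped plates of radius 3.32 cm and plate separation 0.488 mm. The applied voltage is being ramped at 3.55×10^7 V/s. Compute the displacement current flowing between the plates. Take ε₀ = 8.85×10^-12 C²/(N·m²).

The displacement current equals the charging current C dV/dt. With C = ε₀A/d = (8.85×10^-12)(3.463×10^-3)/(4.88×10^-4) = 6.280×10^-11 F, I_d = (6.280×10^-11)(3.55×10^7) = 2.23×10^-3 A.

2.23×10^-3 A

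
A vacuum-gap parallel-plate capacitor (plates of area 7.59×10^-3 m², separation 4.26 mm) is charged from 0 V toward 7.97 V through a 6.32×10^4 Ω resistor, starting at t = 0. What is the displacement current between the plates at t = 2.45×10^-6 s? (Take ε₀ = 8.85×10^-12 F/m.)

1.08×10^-5 A

C = ε₀A/d = (8.85×10^-12)(7.59×10^-3)/(4.26×10^-3) = 1.577×10^-11 F and τ = RC = 9.967×10^-7 s. I_d in the gap equals the RC charging current.
I_d(t) = (V₀/R) e^(−t/τ) = 1.261×10^-4 · e^(−2.458) = 1.08×10^-5 A.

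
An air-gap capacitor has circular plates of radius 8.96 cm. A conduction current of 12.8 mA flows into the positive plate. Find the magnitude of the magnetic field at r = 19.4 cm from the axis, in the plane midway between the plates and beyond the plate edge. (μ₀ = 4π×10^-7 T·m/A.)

1.32×10^-8 T

Between the plates the displacement current equals the wire current: I_d = 12.8 mA = 0.0128 A.
With r > R the enclosed displacement current is the full I_d; B = μ₀ I_d / (2πr) = 1.32×10^-8 T.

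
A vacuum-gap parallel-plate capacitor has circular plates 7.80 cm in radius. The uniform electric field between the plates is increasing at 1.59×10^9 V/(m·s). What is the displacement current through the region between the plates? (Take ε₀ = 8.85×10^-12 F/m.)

2.69×10^-4 A

I_d = ε₀ A (dE/dt) = (8.85×10^-12)(0.01911 m²)(1.59×10^9) = 2.69×10^-4 A.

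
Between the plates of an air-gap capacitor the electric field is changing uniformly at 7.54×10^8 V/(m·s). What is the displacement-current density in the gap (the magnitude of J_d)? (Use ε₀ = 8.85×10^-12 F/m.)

6.67×10^-3 A/m²

J_d = ε₀ dE/dt = (8.85×10^-12)(7.54×10^8) = 6.67×10^-3 A/m².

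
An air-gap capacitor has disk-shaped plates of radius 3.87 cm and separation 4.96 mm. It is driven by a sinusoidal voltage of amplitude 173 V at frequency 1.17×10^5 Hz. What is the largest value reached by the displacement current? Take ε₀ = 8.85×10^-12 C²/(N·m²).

1.07×10^-3 A

(dE/dt)_max = V₀ω/d = 2.564×10^10 V/(m·s); ω = 2πf = 7.351×10^5 rad/s.
I_d,max = ε₀ A (dE/dt)_max = (8.85×10^-12)(4.705×10^-3)(2.564×10^10) = 1.07×10^-3 A.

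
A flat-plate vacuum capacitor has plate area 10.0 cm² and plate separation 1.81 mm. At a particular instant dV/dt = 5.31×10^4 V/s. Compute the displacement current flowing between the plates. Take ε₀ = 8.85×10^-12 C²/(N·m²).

2.60×10^-7 A

C = ε₀A/d = (8.85×10^-12)(1.00×10^-3)/(1.81×10^-3) = 4.890×10^-12 F.
I_d = C dV/dt = (4.890×10^-12)(5.31×10^4) = 2.60×10^-7 A.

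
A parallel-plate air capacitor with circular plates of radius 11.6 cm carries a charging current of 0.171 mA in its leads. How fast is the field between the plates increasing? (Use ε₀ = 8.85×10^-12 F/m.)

4.57×10^8 V/(m·s)

Charge continuity gives I_d = I = 1.71×10^-4 A between the plates.
Inverting I_d = ε₀ A dE/dt gives dE/dt = 1.71×10^-4 / (8.85×10^-12 · 0.04227) = 4.57×10^8 V/(m·s).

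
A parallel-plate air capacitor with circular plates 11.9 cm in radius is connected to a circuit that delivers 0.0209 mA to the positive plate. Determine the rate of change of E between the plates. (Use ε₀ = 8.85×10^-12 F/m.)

5.31×10^7 V/(m·s)

The displacement current between the plates equals the conduction current, I_d = 0.0209 mA.
Since I_d = ε₀ A dE/dt, dE/dt = I_d/(ε₀A) = (2.09×10^-5)/((8.85×10^-12)(0.04449)) = 5.31×10^7 V/(m·s).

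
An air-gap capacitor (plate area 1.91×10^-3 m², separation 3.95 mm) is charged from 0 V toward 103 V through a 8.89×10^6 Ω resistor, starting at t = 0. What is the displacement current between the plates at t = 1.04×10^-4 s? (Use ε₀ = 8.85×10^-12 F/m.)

7.53×10^-7 A

With C = ε₀A/d = (8.85×10^-12)(1.91×10^-3)/(3.95×10^-3) = 4.279×10^-12 F, the time constant is τ = RC = 3.804×10^-5 s, so t/τ = 2.734 and e^(−t/τ) = 0.06496.
I_d = I_cond = (V₀/R) e^(−t/τ) = (1.159×10^-5)(0.06496) = 7.53×10^-7 A.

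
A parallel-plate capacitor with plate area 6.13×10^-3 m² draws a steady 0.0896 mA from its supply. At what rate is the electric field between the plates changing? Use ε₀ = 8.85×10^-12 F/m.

1.65×10^9 V/(m·s)

The displacement current between the plates equals the conduction current, I_d = 0.0896 mA.
Since I_d = ε₀ A dE/dt, dE/dt = I_d/(ε₀A) = (8.96×10^-5)/((8.85×10^-12)(6.13×10^-3)) = 1.65×10^9 V/(m·s).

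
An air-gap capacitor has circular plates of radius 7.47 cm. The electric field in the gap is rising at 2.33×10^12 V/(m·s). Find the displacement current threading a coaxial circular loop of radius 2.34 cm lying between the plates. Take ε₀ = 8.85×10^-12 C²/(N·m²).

Through the whole plate area (πR² = 0.01753 m²), I_d = ε₀ πR² dE/dt = 0.3615 A.
Since J_d is uniform, the enclosed fraction is (r/R)² = 0.09813, giving I_d,enc = 0.0355 A.

0.0355 A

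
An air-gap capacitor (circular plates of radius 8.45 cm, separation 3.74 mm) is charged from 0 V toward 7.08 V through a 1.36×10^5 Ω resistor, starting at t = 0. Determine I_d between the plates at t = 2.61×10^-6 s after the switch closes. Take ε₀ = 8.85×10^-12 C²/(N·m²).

C = ε₀A/d = (8.85×10^-12)(0.02243)/(3.74×10^-3) = 5.308×10^-11 F, so τ = RC = 7.219×10^-6 s.
The conduction current is I(t) = (V₀/R) e^(−t/τ), and the displacement current between the plates equals it.
t/τ = 0.3615; I_d = (7.08/1.36×10^5) · e^(−0.3615) = (5.206×10^-5)(0.6966) = 3.63×10^-5 A.

3.63×10^-5 A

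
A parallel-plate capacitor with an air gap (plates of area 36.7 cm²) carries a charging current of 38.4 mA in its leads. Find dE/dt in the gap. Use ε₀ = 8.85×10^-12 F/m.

1.18×10^12 V/(m·s)

By continuity, I_d in the gap equals the 38.4 mA flowing in the wire.
Inverting I_d = ε₀ A dE/dt gives dE/dt = 0.0384 / (8.85×10^-12 · 3.67×10^-3) = 1.18×10^12 V/(m·s).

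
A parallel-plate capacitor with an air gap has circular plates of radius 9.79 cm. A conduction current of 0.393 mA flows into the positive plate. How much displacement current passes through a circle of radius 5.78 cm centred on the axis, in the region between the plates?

1.37×10^-4 A

By continuity the displacement current in the gap matches the conduction current: I_d = 3.93×10^-4 A.
The field is uniform, so I_d,enc = I_d (r/R)² = (3.93×10^-4)(5.78/9.79)² = 1.37×10^-4 A.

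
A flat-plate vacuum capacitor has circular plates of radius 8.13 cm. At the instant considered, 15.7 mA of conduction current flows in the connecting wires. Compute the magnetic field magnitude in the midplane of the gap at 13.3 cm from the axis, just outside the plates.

2.36×10^-8 T

By continuity the displacement current in the gap matches the conduction current: I_d = 0.0157 A.
For r ≥ R the full I_d is enclosed: B = μ₀ I_d/(2πr) = (4π×10^-7)(0.0157)/(2π·0.133) = 2.36×10^-8 T.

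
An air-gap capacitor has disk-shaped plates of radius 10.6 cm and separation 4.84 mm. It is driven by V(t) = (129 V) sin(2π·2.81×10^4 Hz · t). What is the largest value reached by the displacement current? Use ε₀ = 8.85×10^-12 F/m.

1.47×10^-3 A

(dE/dt)_max = V₀ω/d = 4.707×10^9 V/(m·s); ω = 2πf = 1.766×10^5 rad/s.
I_d,max = ε₀ A (dE/dt)_max = (8.85×10^-12)(0.03530)(4.707×10^9) = 1.47×10^-3 A.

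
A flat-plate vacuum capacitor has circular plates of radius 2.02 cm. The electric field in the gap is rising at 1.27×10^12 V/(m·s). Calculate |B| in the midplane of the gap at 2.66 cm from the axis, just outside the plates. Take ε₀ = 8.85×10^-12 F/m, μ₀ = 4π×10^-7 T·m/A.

I_d = ε₀ dΦ_E/dt = ε₀ πR² (dE/dt) = (8.85×10^-12)(1.282×10^-3)(1.27×10^12) = 0.01441 A through the full plate area.
Outside the plates the loop encloses all of I_d, so B·2πr = μ₀ I_d and B = 1.08×10^-7 T.

1.08×10^-7 T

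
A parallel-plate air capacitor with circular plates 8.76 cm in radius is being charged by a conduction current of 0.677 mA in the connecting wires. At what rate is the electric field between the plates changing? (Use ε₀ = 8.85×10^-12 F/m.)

Charge continuity gives I_d = I = 6.77×10^-4 A between the plates.
Inverting I_d = ε₀ A dE/dt gives dE/dt = 6.77×10^-4 / (8.85×10^-12 · 0.02411) = 3.17×10^9 V/(m·s).

3.17×10^9 V/(m·s)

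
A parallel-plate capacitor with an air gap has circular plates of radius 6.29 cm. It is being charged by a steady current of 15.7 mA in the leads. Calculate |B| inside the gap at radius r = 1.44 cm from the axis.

1.14×10^-8 T

No conduction current crosses the gap, so I_d there equals the 0.0157 A in the leads.
For r < R the Ampère–Maxwell law gives B(2πr) = μ₀ I_d (r²/R²), so B = μ₀ I_d r/(2πR²) = (4π×10^-7)(0.0157)(0.0144)/(2π·0.0629²) = 1.14×10^-8 T.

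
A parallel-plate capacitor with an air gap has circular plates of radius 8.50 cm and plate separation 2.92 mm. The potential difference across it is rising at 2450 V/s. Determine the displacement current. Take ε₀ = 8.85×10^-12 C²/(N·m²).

C = ε₀A/d = (8.85×10^-12)(0.02270)/(2.92×10^-3) = 6.880×10^-11 F.
I_d = C dV/dt = (6.880×10^-11)(2450) = 1.69×10^-7 A.

1.69×10^-7 A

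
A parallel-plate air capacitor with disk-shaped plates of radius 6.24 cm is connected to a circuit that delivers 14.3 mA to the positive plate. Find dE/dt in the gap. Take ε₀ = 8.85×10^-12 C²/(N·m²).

1.32×10^11 V/(m·s)

The displacement current between the plates equals the conduction current, I_d = 14.3 mA.
Since I_d = ε₀ A dE/dt, dE/dt = I_d/(ε₀A) = (0.0143)/((8.85×10^-12)(0.01223)) = 1.32×10^11 V/(m·s).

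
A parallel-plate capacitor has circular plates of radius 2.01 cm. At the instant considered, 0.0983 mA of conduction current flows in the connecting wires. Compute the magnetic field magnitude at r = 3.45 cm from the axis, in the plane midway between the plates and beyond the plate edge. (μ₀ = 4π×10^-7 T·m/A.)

5.70×10^-10 T

By continuity the displacement current in the gap matches the conduction current: I_d = 9.83×10^-5 A.
With r > R the enclosed displacement current is the full I_d; B = μ₀ I_d / (2πr) = 5.70×10^-10 T.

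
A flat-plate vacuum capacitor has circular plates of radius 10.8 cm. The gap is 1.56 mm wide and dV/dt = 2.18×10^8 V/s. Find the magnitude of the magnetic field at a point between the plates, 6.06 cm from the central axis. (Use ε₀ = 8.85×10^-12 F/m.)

4.71×10^-8 T

I_d = C dV/dt with C = ε₀πR²/d = 2.079×10^-10 F, so I_d = (2.079×10^-10)(2.18×10^8) = 0.04532 A.
For r < R the Ampère–Maxwell law gives B(2πr) = μ₀ I_d (r²/R²), so B = μ₀ I_d r/(2πR²) = (4π×10^-7)(0.04532)(0.0606)/(2π·0.108²) = 4.71×10^-8 T.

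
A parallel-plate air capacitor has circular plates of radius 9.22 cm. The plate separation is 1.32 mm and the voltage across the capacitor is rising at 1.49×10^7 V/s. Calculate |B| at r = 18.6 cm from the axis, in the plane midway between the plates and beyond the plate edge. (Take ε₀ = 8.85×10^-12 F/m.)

dE/dt = (dV/dt)/d = 1.129×10^10 V/(m·s); I_d = ε₀(πR²)(dE/dt) = (8.85×10^-12)(0.02671)(1.129×10^10) = 2.669×10^-3 A.
With r > R the enclosed displacement current is the full I_d; B = μ₀ I_d / (2πr) = 2.87×10^-9 T.

2.87×10^-9 T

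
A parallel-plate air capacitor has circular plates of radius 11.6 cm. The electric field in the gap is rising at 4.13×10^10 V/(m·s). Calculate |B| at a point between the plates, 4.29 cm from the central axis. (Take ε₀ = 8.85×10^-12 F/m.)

Total displacement current: I_d = ε₀(πR²)(dE/dt) = (8.85×10^-12)(0.04227)(4.13×10^10) = 0.01545 A.
∮B·dl = μ₀ I_d,enc with I_d,enc = I_d r²/R² = 2.113×10^-3 A; so B = μ₀ I_d,enc/(2πr) = 9.85×10^-9 T.

9.85×10^-9 T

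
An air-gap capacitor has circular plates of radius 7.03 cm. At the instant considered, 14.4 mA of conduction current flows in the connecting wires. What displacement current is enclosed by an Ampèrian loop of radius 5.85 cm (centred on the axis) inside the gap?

Between the plates the displacement current equals the wire current: I_d = 14.4 mA = 0.0144 A.
Since J_d is uniform, the enclosed fraction is (r/R)² = 0.6925, giving I_d,enc = 9.97×10^-3 A.

9.97×10^-3 A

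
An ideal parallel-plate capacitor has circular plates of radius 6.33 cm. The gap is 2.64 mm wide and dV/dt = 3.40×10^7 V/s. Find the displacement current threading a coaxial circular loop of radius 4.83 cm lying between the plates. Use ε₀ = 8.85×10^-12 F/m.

8.35×10^-4 A

I_d = C dV/dt with C = ε₀πR²/d = 4.221×10^-11 F, so I_d = (4.221×10^-11)(3.40×10^7) = 1.435×10^-3 A.
The field is uniform, so I_d,enc = I_d (r/R)² = (1.435×10^-3)(4.83/6.33)² = 8.35×10^-4 A.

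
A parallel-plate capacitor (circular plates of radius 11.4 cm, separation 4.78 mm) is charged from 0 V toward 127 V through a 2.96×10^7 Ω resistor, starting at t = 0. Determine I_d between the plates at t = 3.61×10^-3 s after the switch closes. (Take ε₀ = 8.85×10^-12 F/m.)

C = ε₀A/d = (8.85×10^-12)(0.04083)/(4.78×10^-3) = 7.560×10^-11 F and τ = RC = 2.238×10^-3 s. I_d in the gap equals the RC charging current.
I_d(t) = (V₀/R) e^(−t/τ) = 4.291×10^-6 · e^(−1.613) = 8.55×10^-7 A.

8.55×10^-7 A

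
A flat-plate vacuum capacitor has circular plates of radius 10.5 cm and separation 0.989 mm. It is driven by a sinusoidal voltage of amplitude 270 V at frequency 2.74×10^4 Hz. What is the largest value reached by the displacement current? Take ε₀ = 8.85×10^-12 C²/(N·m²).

0.0144 A

C = ε₀A/d = (8.85×10^-12)(0.03464)/(9.89×10^-4) = 3.100×10^-10 F; ω = 2πf = 1.722×10^5 rad/s.
I_d = C dV/dt, so |I_d|_max = C V₀ ω = (3.100×10^-10)(270)(1.722×10^5) = 0.0144 A.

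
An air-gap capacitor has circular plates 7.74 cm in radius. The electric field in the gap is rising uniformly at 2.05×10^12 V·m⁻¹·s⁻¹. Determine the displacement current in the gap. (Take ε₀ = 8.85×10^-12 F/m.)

With a uniform field, Φ_E = EA, so I_d = ε₀ A dE/dt = 0.341 A.

0.341 A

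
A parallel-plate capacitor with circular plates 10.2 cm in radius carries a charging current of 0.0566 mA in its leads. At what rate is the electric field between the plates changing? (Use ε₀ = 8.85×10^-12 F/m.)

Charge continuity gives I_d = I = 5.66×10^-5 A between the plates.
Inverting I_d = ε₀ A dE/dt gives dE/dt = 5.66×10^-5 / (8.85×10^-12 · 0.03269) = 1.96×10^8 V/(m·s).

1.96×10^8 V/(m·s)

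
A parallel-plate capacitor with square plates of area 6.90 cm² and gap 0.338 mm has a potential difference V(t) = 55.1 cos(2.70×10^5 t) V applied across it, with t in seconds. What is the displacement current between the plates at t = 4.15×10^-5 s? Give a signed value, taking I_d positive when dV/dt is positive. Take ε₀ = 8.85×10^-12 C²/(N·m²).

2.63×10^-4 A

dV/dt = (55.1)(2.70×10^5)·−sin(11.205) = 1.455×10^7 V/s.
I_d = C dV/dt with C = ε₀A/d = (8.85×10^-12)(6.90×10^-4)/(3.38×10^-4) = 1.807×10^-11 F, so I_d = (1.807×10^-11)(1.455×10^7) = 2.63×10^-4 A.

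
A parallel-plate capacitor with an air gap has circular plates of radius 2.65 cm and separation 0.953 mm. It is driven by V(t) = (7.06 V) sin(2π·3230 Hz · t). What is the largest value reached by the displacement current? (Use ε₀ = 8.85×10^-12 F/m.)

2.94×10^-6 A

C = ε₀A/d = (8.85×10^-12)(2.206×10^-3)/(9.53×10^-4) = 2.049×10^-11 F; ω = 2πf = 2.029×10^4 rad/s.
I_d = C dV/dt, so |I_d|_max = C V₀ ω = (2.049×10^-11)(7.06)(2.029×10^4) = 2.94×10^-6 A.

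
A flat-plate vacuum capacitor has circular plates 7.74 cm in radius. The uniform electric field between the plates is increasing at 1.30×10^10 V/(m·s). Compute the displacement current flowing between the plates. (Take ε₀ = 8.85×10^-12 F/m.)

2.17×10^-3 A

I_d = ε₀ A (dE/dt) = (8.85×10^-12)(0.01882 m²)(1.30×10^10) = 2.17×10^-3 A.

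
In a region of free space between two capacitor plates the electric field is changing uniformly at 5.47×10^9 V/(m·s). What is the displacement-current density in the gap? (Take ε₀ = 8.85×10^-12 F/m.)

J_d = ε₀ dE/dt = (8.85×10^-12)(5.47×10^9) = 0.0484 A/m².

0.0484 A/m²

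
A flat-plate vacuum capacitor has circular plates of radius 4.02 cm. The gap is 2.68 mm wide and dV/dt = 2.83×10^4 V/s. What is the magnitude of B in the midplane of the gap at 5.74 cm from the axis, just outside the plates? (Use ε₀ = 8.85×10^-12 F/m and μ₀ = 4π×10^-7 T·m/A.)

1.65×10^-12 T

With E = V/d, dE/dt = 1.056×10^7 V/(m·s) and πR² = 5.077×10^-3 m², giving I_d = ε₀ πR² dE/dt = 4.745×10^-7 A.
For r ≥ R the full I_d is enclosed: B = μ₀ I_d/(2πr) = (4π×10^-7)(4.745×10^-7)/(2π·0.0574) = 1.65×10^-12 T.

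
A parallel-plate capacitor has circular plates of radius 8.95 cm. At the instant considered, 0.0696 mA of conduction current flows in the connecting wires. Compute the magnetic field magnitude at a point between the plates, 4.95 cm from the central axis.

No conduction current crosses the gap, so I_d there equals the 6.96×10^-5 A in the leads.
An Ampèrian loop of radius r encloses a fraction (r/R)² of I_d. Then B·2πr = μ₀ I_d (r/R)², giving B = μ₀ I_d r/(2πR²) = 8.60×10^-11 T.

8.60×10^-11 T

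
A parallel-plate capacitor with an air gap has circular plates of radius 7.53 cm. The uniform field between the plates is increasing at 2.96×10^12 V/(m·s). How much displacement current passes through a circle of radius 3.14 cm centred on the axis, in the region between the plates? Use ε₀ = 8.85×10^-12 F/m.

0.0811 A

Total displacement current: I_d = ε₀(πR²)(dE/dt) = (8.85×10^-12)(0.01781)(2.96×10^12) = 0.4666 A.
Through an area πr² the displacement current is I_d·(πr²/πR²) = I_d (r/R)² = 0.0811 A.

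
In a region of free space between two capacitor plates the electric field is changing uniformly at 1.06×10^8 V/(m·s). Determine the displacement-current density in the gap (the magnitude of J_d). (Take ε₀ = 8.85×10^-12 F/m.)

9.38×10^-4 A/m²

The displacement-current density is ε₀ ∂E/∂t = (8.85×10^-12)(1.06×10^8) = 9.38×10^-4 A/m².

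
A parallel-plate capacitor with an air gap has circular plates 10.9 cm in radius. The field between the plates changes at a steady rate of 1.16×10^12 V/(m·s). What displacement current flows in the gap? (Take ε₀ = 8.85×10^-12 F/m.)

0.383 A

With a uniform field, Φ_E = EA, so I_d = ε₀ A dE/dt = 0.383 A.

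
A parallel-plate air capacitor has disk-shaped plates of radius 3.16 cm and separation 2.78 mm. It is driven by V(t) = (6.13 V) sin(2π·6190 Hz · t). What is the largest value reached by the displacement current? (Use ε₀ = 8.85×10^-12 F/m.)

2.38×10^-6 A

C = ε₀A/d = (8.85×10^-12)(3.137×10^-3)/(2.78×10^-3) = 9.986×10^-12 F; ω = 2πf = 3.889×10^4 rad/s.
I_d = C dV/dt, so |I_d|_max = C V₀ ω = (9.986×10^-12)(6.13)(3.889×10^4) = 2.38×10^-6 A.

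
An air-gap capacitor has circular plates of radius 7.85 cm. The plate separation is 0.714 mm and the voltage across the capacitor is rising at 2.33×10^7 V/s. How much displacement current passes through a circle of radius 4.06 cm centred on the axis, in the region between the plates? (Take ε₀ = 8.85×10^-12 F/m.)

dE/dt = (dV/dt)/d = 3.263×10^10 V/(m·s); I_d = ε₀(πR²)(dE/dt) = (8.85×10^-12)(0.01936)(3.263×10^10) = 5.591×10^-3 A.
Since J_d is uniform, the enclosed fraction is (r/R)² = 0.2675, giving I_d,enc = 1.50×10^-3 A.

1.50×10^-3 A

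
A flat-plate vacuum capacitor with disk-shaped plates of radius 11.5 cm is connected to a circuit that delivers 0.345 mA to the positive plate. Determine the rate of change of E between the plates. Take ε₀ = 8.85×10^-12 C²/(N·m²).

By continuity, I_d in the gap equals the 0.345 mA flowing in the wire.
Then dE/dt = I_d/(ε₀A) = 9.38×10^8 V/(m·s).

9.38×10^8 V/(m·s)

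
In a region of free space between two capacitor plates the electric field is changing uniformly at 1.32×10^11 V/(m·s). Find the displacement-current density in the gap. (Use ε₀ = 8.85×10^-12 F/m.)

1.17 A/m²

J_d = ε₀ dE/dt = (8.85×10^-12)(1.32×10^11) = 1.17 A/m².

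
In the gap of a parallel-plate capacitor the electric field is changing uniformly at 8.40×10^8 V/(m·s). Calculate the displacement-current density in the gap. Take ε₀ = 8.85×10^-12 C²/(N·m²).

The displacement-current density is ε₀ ∂E/∂t = (8.85×10^-12)(8.40×10^8) = 7.43×10^-3 A/m².

7.43×10^-3 A/m²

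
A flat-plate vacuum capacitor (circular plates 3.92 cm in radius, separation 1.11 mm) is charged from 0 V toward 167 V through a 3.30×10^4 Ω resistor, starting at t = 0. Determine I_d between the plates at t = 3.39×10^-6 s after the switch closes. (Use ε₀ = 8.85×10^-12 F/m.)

C = ε₀A/d = (8.85×10^-12)(4.827×10^-3)/(1.11×10^-3) = 3.849×10^-11 F and τ = RC = 1.270×10^-6 s. I_d in the gap equals the RC charging current.
I_d(t) = (V₀/R) e^(−t/τ) = 5.061×10^-3 · e^(−2.669) = 3.51×10^-4 A.

3.51×10^-4 A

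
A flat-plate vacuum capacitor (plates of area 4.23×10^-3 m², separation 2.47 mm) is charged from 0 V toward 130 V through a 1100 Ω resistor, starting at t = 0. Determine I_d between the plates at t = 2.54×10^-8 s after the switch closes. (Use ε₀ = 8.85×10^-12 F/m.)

0.0258 A

C = ε₀A/d = (8.85×10^-12)(4.23×10^-3)/(2.47×10^-3) = 1.516×10^-11 F, so τ = RC = 1.668×10^-8 s.
The conduction current is I(t) = (V₀/R) e^(−t/τ), and the displacement current between the plates equals it.
t/τ = 1.523; I_d = (130/1100) · e^(−1.523) = (0.1182)(0.2181) = 0.0258 A.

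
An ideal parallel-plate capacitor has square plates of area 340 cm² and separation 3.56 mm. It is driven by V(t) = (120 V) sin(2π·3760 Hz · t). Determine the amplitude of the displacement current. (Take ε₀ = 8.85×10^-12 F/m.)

The displacement current equals the conduction current C dV/dt, which peaks at C V₀ ω.
With C = ε₀A/d = (8.85×10^-12)(0.0340)/(3.56×10^-3) = 8.452×10^-11 F and ω = 2πf = 2.362×10^4 rad/s, I_d,max = (8.452×10^-11)(120)(2.362×10^4) = 2.40×10^-4 A.

2.40×10^-4 A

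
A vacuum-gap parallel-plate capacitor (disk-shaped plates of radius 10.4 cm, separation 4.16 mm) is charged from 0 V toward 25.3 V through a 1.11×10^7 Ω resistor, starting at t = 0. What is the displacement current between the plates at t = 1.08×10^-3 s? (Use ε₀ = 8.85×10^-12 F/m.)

5.93×10^-7 A

C = ε₀A/d = (8.85×10^-12)(0.03398)/(4.16×10^-3) = 7.229×10^-11 F and τ = RC = 8.024×10^-4 s. I_d in the gap equals the RC charging current.
I_d(t) = (V₀/R) e^(−t/τ) = 2.279×10^-6 · e^(−1.346) = 5.93×10^-7 A.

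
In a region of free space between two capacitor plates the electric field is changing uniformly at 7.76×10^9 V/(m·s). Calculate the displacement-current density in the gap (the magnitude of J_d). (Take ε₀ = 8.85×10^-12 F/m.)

The displacement-current density is ε₀ ∂E/∂t = (8.85×10^-12)(7.76×10^9) = 0.0687 A/m².

0.0687 A/m²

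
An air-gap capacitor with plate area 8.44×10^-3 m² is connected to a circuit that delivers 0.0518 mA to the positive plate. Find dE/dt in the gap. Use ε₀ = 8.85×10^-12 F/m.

6.93×10^8 V/(m·s)

By continuity, I_d in the gap equals the 0.0518 mA flowing in the wire.
Since I_d = ε₀ A dE/dt, dE/dt = I_d/(ε₀A) = (5.18×10^-5)/((8.85×10^-12)(8.44×10^-3)) = 6.93×10^8 V/(m·s).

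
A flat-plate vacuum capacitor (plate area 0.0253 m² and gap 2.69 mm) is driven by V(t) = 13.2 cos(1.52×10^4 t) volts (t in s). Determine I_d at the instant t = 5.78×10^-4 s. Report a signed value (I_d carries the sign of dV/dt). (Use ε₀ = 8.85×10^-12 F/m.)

-9.96×10^-6 A

C = ε₀A/d = (8.85×10^-12)(0.0253)/(2.69×10^-3) = 8.324×10^-11 F. dV/dt = V₀ω·−sin(ωt); at ωt = 8.7856 rad this factor is -0.5965.
I_d = C dV/dt = (8.324×10^-11)(13.2)(1.52×10^4)(-0.5965) = -9.96×10^-6 A.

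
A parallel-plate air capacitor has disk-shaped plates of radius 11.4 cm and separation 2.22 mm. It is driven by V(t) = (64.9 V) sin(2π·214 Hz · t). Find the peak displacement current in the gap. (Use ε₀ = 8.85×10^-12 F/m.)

1.42×10^-5 A

C = ε₀A/d = (8.85×10^-12)(0.04083)/(2.22×10^-3) = 1.628×10^-10 F; ω = 2πf = 1345 rad/s.
I_d = C dV/dt, so |I_d|_max = C V₀ ω = (1.628×10^-10)(64.9)(1345) = 1.42×10^-5 A.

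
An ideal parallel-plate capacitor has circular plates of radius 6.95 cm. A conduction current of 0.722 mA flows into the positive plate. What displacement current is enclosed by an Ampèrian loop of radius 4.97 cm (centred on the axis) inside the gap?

3.69×10^-4 A

No conduction current crosses the gap, so I_d there equals the 7.22×10^-4 A in the leads.
Since J_d is uniform, the enclosed fraction is (r/R)² = 0.5114, giving I_d,enc = 3.69×10^-4 A.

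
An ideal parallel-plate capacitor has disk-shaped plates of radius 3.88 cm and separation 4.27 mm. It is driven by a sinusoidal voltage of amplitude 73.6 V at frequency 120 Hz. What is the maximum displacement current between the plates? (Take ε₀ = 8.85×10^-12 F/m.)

C = ε₀A/d = (8.85×10^-12)(4.729×10^-3)/(4.27×10^-3) = 9.801×10^-12 F; ω = 2πf = 754.0 rad/s.
I_d = C dV/dt, so |I_d|_max = C V₀ ω = (9.801×10^-12)(73.6)(754.0) = 5.44×10^-7 A.

5.44×10^-7 A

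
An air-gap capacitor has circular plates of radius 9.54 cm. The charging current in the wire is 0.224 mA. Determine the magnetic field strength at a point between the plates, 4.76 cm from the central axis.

Between the plates the displacement current equals the wire current: I_d = 0.224 mA = 2.24×10^-4 A.
An Ampèrian loop of radius r encloses a fraction (r/R)² of I_d. Then B·2πr = μ₀ I_d (r/R)², giving B = μ₀ I_d r/(2πR²) = 2.34×10^-10 T.

2.34×10^-10 T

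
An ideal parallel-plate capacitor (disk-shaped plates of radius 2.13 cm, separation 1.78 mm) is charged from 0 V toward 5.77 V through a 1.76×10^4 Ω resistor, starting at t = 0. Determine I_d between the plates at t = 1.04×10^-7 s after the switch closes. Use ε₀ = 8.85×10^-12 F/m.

1.42×10^-4 A

With C = ε₀A/d = (8.85×10^-12)(1.425×10^-3)/(1.78×10^-3) = 7.085×10^-12 F, the time constant is τ = RC = 1.247×10^-7 s, so t/τ = 0.8340 and e^(−t/τ) = 0.4343.
I_d = I_cond = (V₀/R) e^(−t/τ) = (3.278×10^-4)(0.4343) = 1.42×10^-4 A.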